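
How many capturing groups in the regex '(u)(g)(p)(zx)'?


To count capturing groups, count each '(' that starts a group.
Pattern: '(u)(g)(p)(zx)'
Walking through the pattern:
  Position 0: '(' -> group #1
  Position 3: '(' -> group #2
  Position 6: '(' -> group #3
  Position 9: '(' -> group #4
Total capturing groups: 4

4


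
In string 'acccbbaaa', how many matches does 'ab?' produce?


Pattern 'ab?' matches 'a' optionally followed by 'b'.
String: 'acccbbaaa'
Scanning left to right for 'a' then checking next char:
  Match 1: 'a' (a not followed by b)
  Match 2: 'a' (a not followed by b)
  Match 3: 'a' (a not followed by b)
  Match 4: 'a' (a not followed by b)
Total matches: 4

4


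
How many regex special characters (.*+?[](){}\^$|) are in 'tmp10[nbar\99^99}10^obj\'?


Regex special characters are: . * + ? [ ] ( ) { } \ ^ $ |
Scanning 'tmp10[nbar\99^99}10^obj\':
  pos 5: '[' -> SPECIAL
  pos 10: '\' -> SPECIAL
  pos 13: '^' -> SPECIAL
  pos 16: '}' -> SPECIAL
  pos 19: '^' -> SPECIAL
  pos 23: '\' -> SPECIAL
Special chars found: ['[', '\\', '^', '}', '^', '\\']
Total: 6

6


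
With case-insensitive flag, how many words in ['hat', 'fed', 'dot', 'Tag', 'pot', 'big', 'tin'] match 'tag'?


Case-insensitive matching: compare each word's lowercase form to 'tag'.
  'hat' -> lower='hat' -> no
  'fed' -> lower='fed' -> no
  'dot' -> lower='dot' -> no
  'Tag' -> lower='tag' -> MATCH
  'pot' -> lower='pot' -> no
  'big' -> lower='big' -> no
  'tin' -> lower='tin' -> no
Matches: ['Tag']
Count: 1

1


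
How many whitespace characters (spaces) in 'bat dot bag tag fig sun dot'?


\s matches whitespace characters (spaces, tabs, etc.).
Text: 'bat dot bag tag fig sun dot'
This text has 7 words separated by spaces.
Number of spaces = number of words - 1 = 7 - 1 = 6

6


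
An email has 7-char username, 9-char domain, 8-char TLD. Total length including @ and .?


An email address has format: username@domain.tld
Username length: 7
'@' character: 1
Domain length: 9
'.' character: 1
TLD length: 8
Total = 7 + 1 + 9 + 1 + 8 = 26

26


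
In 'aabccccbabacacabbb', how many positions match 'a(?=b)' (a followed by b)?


Lookahead 'a(?=b)' matches 'a' only when followed by 'b'.
String: 'aabccccbabacacabbb'
Checking each position where char is 'a':
  pos 0: 'a' -> no (next='a')
  pos 1: 'a' -> MATCH (next='b')
  pos 8: 'a' -> MATCH (next='b')
  pos 10: 'a' -> no (next='c')
  pos 12: 'a' -> no (next='c')
  pos 14: 'a' -> MATCH (next='b')
Matching positions: [1, 8, 14]
Count: 3

3


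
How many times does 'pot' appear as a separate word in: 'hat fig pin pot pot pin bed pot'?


Scanning each word for exact match 'pot':
  Word 1: 'hat' -> no
  Word 2: 'fig' -> no
  Word 3: 'pin' -> no
  Word 4: 'pot' -> MATCH
  Word 5: 'pot' -> MATCH
  Word 6: 'pin' -> no
  Word 7: 'bed' -> no
  Word 8: 'pot' -> MATCH
Total matches: 3

3


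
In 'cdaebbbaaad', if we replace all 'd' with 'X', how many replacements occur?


re.sub('d', 'X', text) replaces every occurrence of 'd' with 'X'.
Text: 'cdaebbbaaad'
Scanning for 'd':
  pos 1: 'd' -> replacement #1
  pos 10: 'd' -> replacement #2
Total replacements: 2

2


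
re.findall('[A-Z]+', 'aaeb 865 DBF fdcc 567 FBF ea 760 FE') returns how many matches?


Pattern '[A-Z]+' finds one or more uppercase letters.
Text: 'aaeb 865 DBF fdcc 567 FBF ea 760 FE'
Scanning for matches:
  Match 1: 'DBF'
  Match 2: 'FBF'
  Match 3: 'FE'
Total matches: 3

3


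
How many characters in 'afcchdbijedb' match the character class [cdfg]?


Character class [cdfg] matches any of: {c, d, f, g}
Scanning string 'afcchdbijedb' character by character:
  pos 0: 'a' -> no
  pos 1: 'f' -> MATCH
  pos 2: 'c' -> MATCH
  pos 3: 'c' -> MATCH
  pos 4: 'h' -> no
  pos 5: 'd' -> MATCH
  pos 6: 'b' -> no
  pos 7: 'i' -> no
  pos 8: 'j' -> no
  pos 9: 'e' -> no
  pos 10: 'd' -> MATCH
  pos 11: 'b' -> no
Total matches: 5

5


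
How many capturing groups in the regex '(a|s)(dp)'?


To count capturing groups, count each '(' that starts a group.
Pattern: '(a|s)(dp)'
Walking through the pattern:
  Position 0: '(' -> group #1
  Position 5: '(' -> group #2
Total capturing groups: 2

2


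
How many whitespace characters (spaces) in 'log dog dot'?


\s matches whitespace characters (spaces, tabs, etc.).
Text: 'log dog dot'
This text has 3 words separated by spaces.
Number of spaces = number of words - 1 = 3 - 1 = 2

2


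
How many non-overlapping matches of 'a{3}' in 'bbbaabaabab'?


Pattern 'a{3}' matches exactly 3 consecutive a's (greedy, non-overlapping).
String: 'bbbaabaabab'
Scanning for runs of a's:
  Run at pos 3: 'aa' (length 2) -> 0 match(es)
  Run at pos 6: 'aa' (length 2) -> 0 match(es)
  Run at pos 9: 'a' (length 1) -> 0 match(es)
Matches found: []
Total: 0

0


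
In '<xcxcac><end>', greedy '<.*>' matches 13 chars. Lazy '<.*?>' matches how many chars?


Greedy '<.*>' tries to match as MUCH as possible.
Lazy '<.*?>' tries to match as LITTLE as possible.

String: '<xcxcac><end>'
Greedy '<.*>' starts at first '<' and extends to the LAST '>': '<xcxcac><end>' (13 chars)
Lazy '<.*?>' starts at first '<' and stops at the FIRST '>': '<xcxcac>' (8 chars)

8


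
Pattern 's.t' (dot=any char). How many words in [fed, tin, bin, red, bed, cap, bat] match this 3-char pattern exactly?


Pattern 's.t' means: starts with 's', any single char, ends with 't'.
Checking each word (must be exactly 3 chars):
  'fed' (len=3): no
  'tin' (len=3): no
  'bin' (len=3): no
  'red' (len=3): no
  'bed' (len=3): no
  'cap' (len=3): no
  'bat' (len=3): no
Matching words: []
Total: 0

0


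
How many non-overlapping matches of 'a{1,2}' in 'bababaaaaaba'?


Pattern 'a{1,2}' matches between 1 and 2 consecutive a's (greedy).
String: 'bababaaaaaba'
Finding runs of a's and applying greedy matching:
  Run at pos 1: 'a' (length 1)
  Run at pos 3: 'a' (length 1)
  Run at pos 5: 'aaaaa' (length 5)
  Run at pos 11: 'a' (length 1)
Matches: ['a', 'a', 'aa', 'aa', 'a', 'a']
Count: 6

6


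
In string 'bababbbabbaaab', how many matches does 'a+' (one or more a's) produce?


Pattern 'a+' matches one or more consecutive a's.
String: 'bababbbabbaaab'
Scanning for runs of a:
  Match 1: 'a' (length 1)
  Match 2: 'a' (length 1)
  Match 3: 'a' (length 1)
  Match 4: 'aaa' (length 3)
Total matches: 4

4


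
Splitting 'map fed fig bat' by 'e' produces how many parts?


Splitting by 'e' breaks the string at each occurrence of the separator.
Text: 'map fed fig bat'
Parts after split:
  Part 1: 'map f'
  Part 2: 'd fig bat'
Total parts: 2

2


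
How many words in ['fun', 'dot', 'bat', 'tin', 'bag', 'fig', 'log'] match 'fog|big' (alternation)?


Alternation 'fog|big' matches either 'fog' or 'big'.
Checking each word:
  'fun' -> no
  'dot' -> no
  'bat' -> no
  'tin' -> no
  'bag' -> no
  'fig' -> no
  'log' -> no
Matches: []
Count: 0

0


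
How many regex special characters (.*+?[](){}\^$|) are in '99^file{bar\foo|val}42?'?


Regex special characters are: . * + ? [ ] ( ) { } \ ^ $ |
Scanning '99^file{bar\foo|val}42?':
  pos 2: '^' -> SPECIAL
  pos 7: '{' -> SPECIAL
  pos 11: '\' -> SPECIAL
  pos 15: '|' -> SPECIAL
  pos 19: '}' -> SPECIAL
  pos 22: '?' -> SPECIAL
Special chars found: ['^', '{', '\\', '|', '}', '?']
Total: 6

6


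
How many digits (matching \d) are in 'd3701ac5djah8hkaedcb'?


\d matches any digit 0-9.
Scanning 'd3701ac5djah8hkaedcb':
  pos 1: '3' -> DIGIT
  pos 2: '7' -> DIGIT
  pos 3: '0' -> DIGIT
  pos 4: '1' -> DIGIT
  pos 7: '5' -> DIGIT
  pos 12: '8' -> DIGIT
Digits found: ['3', '7', '0', '1', '5', '8']
Total: 6

6


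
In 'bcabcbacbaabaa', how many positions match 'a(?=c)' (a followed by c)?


Lookahead 'a(?=c)' matches 'a' only when followed by 'c'.
String: 'bcabcbacbaabaa'
Checking each position where char is 'a':
  pos 2: 'a' -> no (next='b')
  pos 6: 'a' -> MATCH (next='c')
  pos 9: 'a' -> no (next='a')
  pos 10: 'a' -> no (next='b')
  pos 12: 'a' -> no (next='a')
Matching positions: [6]
Count: 1

1


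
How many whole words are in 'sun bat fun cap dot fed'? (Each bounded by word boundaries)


Word boundaries (\b) mark the start/end of each word.
Text: 'sun bat fun cap dot fed'
Splitting by whitespace:
  Word 1: 'sun'
  Word 2: 'bat'
  Word 3: 'fun'
  Word 4: 'cap'
  Word 5: 'dot'
  Word 6: 'fed'
Total whole words: 6

6


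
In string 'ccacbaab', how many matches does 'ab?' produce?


Pattern 'ab?' matches 'a' optionally followed by 'b'.
String: 'ccacbaab'
Scanning left to right for 'a' then checking next char:
  Match 1: 'a' (a not followed by b)
  Match 2: 'a' (a not followed by b)
  Match 3: 'ab' (a followed by b)
Total matches: 3

3


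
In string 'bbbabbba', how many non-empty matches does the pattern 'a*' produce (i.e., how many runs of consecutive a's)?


Pattern 'a*' matches zero or more a's. We want non-empty runs of consecutive a's.
String: 'bbbabbba'
Walking through the string to find runs of a's:
  Run 1: positions 3-3 -> 'a'
  Run 2: positions 7-7 -> 'a'
Non-empty runs found: ['a', 'a']
Count: 2

2


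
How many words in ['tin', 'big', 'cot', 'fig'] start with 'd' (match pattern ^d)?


Pattern ^d anchors to start of word. Check which words begin with 'd':
  'tin' -> no
  'big' -> no
  'cot' -> no
  'fig' -> no
Matching words: []
Count: 0

0


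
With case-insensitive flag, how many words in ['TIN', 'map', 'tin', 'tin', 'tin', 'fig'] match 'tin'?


Case-insensitive matching: compare each word's lowercase form to 'tin'.
  'TIN' -> lower='tin' -> MATCH
  'map' -> lower='map' -> no
  'tin' -> lower='tin' -> MATCH
  'tin' -> lower='tin' -> MATCH
  'tin' -> lower='tin' -> MATCH
  'fig' -> lower='fig' -> no
Matches: ['TIN', 'tin', 'tin', 'tin']
Count: 4

4


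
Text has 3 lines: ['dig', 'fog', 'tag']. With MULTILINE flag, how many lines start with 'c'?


With MULTILINE flag, ^ matches the start of each line.
Lines: ['dig', 'fog', 'tag']
Checking which lines start with 'c':
  Line 1: 'dig' -> no
  Line 2: 'fog' -> no
  Line 3: 'tag' -> no
Matching lines: []
Count: 0

0


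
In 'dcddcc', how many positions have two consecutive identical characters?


Looking for consecutive identical characters in 'dcddcc':
  pos 0-1: 'd' vs 'c' -> different
  pos 1-2: 'c' vs 'd' -> different
  pos 2-3: 'd' vs 'd' -> MATCH ('dd')
  pos 3-4: 'd' vs 'c' -> different
  pos 4-5: 'c' vs 'c' -> MATCH ('cc')
Consecutive identical pairs: ['dd', 'cc']
Count: 2

2


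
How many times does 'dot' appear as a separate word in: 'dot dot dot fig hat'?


Scanning each word for exact match 'dot':
  Word 1: 'dot' -> MATCH
  Word 2: 'dot' -> MATCH
  Word 3: 'dot' -> MATCH
  Word 4: 'fig' -> no
  Word 5: 'hat' -> no
Total matches: 3

3


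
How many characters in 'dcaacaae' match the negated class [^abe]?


Negated class [^abe] matches any char NOT in {a, b, e}
Scanning 'dcaacaae':
  pos 0: 'd' -> MATCH
  pos 1: 'c' -> MATCH
  pos 2: 'a' -> no (excluded)
  pos 3: 'a' -> no (excluded)
  pos 4: 'c' -> MATCH
  pos 5: 'a' -> no (excluded)
  pos 6: 'a' -> no (excluded)
  pos 7: 'e' -> no (excluded)
Total matches: 3

3


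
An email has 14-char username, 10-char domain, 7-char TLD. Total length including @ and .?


An email address has format: username@domain.tld
Username length: 14
'@' character: 1
Domain length: 10
'.' character: 1
TLD length: 7
Total = 14 + 1 + 10 + 1 + 7 = 33

33


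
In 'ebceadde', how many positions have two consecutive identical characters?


Looking for consecutive identical characters in 'ebceadde':
  pos 0-1: 'e' vs 'b' -> different
  pos 1-2: 'b' vs 'c' -> different
  pos 2-3: 'c' vs 'e' -> different
  pos 3-4: 'e' vs 'a' -> different
  pos 4-5: 'a' vs 'd' -> different
  pos 5-6: 'd' vs 'd' -> MATCH ('dd')
  pos 6-7: 'd' vs 'e' -> different
Consecutive identical pairs: ['dd']
Count: 1

1


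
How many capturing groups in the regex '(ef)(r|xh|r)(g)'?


To count capturing groups, count each '(' that starts a group.
Pattern: '(ef)(r|xh|r)(g)'
Walking through the pattern:
  Position 0: '(' -> group #1
  Position 4: '(' -> group #2
  Position 12: '(' -> group #3
Total capturing groups: 3

3


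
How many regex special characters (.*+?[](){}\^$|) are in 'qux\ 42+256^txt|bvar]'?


Regex special characters are: . * + ? [ ] ( ) { } \ ^ $ |
Scanning 'qux\ 42+256^txt|bvar]':
  pos 3: '\' -> SPECIAL
  pos 7: '+' -> SPECIAL
  pos 11: '^' -> SPECIAL
  pos 15: '|' -> SPECIAL
  pos 20: ']' -> SPECIAL
Special chars found: ['\\', '+', '^', '|', ']']
Total: 5

5


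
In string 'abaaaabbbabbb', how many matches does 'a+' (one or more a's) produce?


Pattern 'a+' matches one or more consecutive a's.
String: 'abaaaabbbabbb'
Scanning for runs of a:
  Match 1: 'a' (length 1)
  Match 2: 'aaaa' (length 4)
  Match 3: 'a' (length 1)
Total matches: 3

3


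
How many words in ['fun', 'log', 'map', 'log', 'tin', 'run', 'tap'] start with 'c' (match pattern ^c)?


Pattern ^c anchors to start of word. Check which words begin with 'c':
  'fun' -> no
  'log' -> no
  'map' -> no
  'log' -> no
  'tin' -> no
  'run' -> no
  'tap' -> no
Matching words: []
Count: 0

0


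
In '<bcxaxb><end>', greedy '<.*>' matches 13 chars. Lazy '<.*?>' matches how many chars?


Greedy '<.*>' tries to match as MUCH as possible.
Lazy '<.*?>' tries to match as LITTLE as possible.

String: '<bcxaxb><end>'
Greedy '<.*>' starts at first '<' and extends to the LAST '>': '<bcxaxb><end>' (13 chars)
Lazy '<.*?>' starts at first '<' and stops at the FIRST '>': '<bcxaxb>' (8 chars)

8


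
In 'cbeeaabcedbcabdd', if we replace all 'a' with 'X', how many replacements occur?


re.sub('a', 'X', text) replaces every occurrence of 'a' with 'X'.
Text: 'cbeeaabcedbcabdd'
Scanning for 'a':
  pos 4: 'a' -> replacement #1
  pos 5: 'a' -> replacement #2
  pos 12: 'a' -> replacement #3
Total replacements: 3

3


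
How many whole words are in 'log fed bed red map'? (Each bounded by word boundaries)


Word boundaries (\b) mark the start/end of each word.
Text: 'log fed bed red map'
Splitting by whitespace:
  Word 1: 'log'
  Word 2: 'fed'
  Word 3: 'bed'
  Word 4: 'red'
  Word 5: 'map'
Total whole words: 5

5


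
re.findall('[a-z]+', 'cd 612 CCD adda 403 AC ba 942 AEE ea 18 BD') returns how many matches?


Pattern '[a-z]+' finds one or more lowercase letters.
Text: 'cd 612 CCD adda 403 AC ba 942 AEE ea 18 BD'
Scanning for matches:
  Match 1: 'cd'
  Match 2: 'adda'
  Match 3: 'ba'
  Match 4: 'ea'
Total matches: 4

4


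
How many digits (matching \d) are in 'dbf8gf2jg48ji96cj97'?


\d matches any digit 0-9.
Scanning 'dbf8gf2jg48ji96cj97':
  pos 3: '8' -> DIGIT
  pos 6: '2' -> DIGIT
  pos 9: '4' -> DIGIT
  pos 10: '8' -> DIGIT
  pos 13: '9' -> DIGIT
  pos 14: '6' -> DIGIT
  pos 17: '9' -> DIGIT
  pos 18: '7' -> DIGIT
Digits found: ['8', '2', '4', '8', '9', '6', '9', '7']
Total: 8

8


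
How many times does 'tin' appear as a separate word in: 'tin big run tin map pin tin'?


Scanning each word for exact match 'tin':
  Word 1: 'tin' -> MATCH
  Word 2: 'big' -> no
  Word 3: 'run' -> no
  Word 4: 'tin' -> MATCH
  Word 5: 'map' -> no
  Word 6: 'pin' -> no
  Word 7: 'tin' -> MATCH
Total matches: 3

3


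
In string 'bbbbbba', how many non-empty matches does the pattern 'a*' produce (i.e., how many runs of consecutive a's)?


Pattern 'a*' matches zero or more a's. We want non-empty runs of consecutive a's.
String: 'bbbbbba'
Walking through the string to find runs of a's:
  Run 1: positions 6-6 -> 'a'
Non-empty runs found: ['a']
Count: 1

1


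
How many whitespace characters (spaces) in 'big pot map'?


\s matches whitespace characters (spaces, tabs, etc.).
Text: 'big pot map'
This text has 3 words separated by spaces.
Number of spaces = number of words - 1 = 3 - 1 = 2

2


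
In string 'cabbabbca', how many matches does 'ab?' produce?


Pattern 'ab?' matches 'a' optionally followed by 'b'.
String: 'cabbabbca'
Scanning left to right for 'a' then checking next char:
  Match 1: 'ab' (a followed by b)
  Match 2: 'ab' (a followed by b)
  Match 3: 'a' (a not followed by b)
Total matches: 3

3


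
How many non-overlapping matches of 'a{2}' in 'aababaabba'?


Pattern 'a{2}' matches exactly 2 consecutive a's (greedy, non-overlapping).
String: 'aababaabba'
Scanning for runs of a's:
  Run at pos 0: 'aa' (length 2) -> 1 match(es)
  Run at pos 3: 'a' (length 1) -> 0 match(es)
  Run at pos 5: 'aa' (length 2) -> 1 match(es)
  Run at pos 9: 'a' (length 1) -> 0 match(es)
Matches found: ['aa', 'aa']
Total: 2

2


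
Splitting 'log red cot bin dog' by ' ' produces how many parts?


Splitting by ' ' breaks the string at each occurrence of the separator.
Text: 'log red cot bin dog'
Parts after split:
  Part 1: 'log'
  Part 2: 'red'
  Part 3: 'cot'
  Part 4: 'bin'
  Part 5: 'dog'
Total parts: 5

5


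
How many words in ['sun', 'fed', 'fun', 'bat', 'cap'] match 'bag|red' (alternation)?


Alternation 'bag|red' matches either 'bag' or 'red'.
Checking each word:
  'sun' -> no
  'fed' -> no
  'fun' -> no
  'bat' -> no
  'cap' -> no
Matches: []
Count: 0

0


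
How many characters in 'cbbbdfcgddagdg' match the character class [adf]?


Character class [adf] matches any of: {a, d, f}
Scanning string 'cbbbdfcgddagdg' character by character:
  pos 0: 'c' -> no
  pos 1: 'b' -> no
  pos 2: 'b' -> no
  pos 3: 'b' -> no
  pos 4: 'd' -> MATCH
  pos 5: 'f' -> MATCH
  pos 6: 'c' -> no
  pos 7: 'g' -> no
  pos 8: 'd' -> MATCH
  pos 9: 'd' -> MATCH
  pos 10: 'a' -> MATCH
  pos 11: 'g' -> no
  pos 12: 'd' -> MATCH
  pos 13: 'g' -> no
Total matches: 6

6


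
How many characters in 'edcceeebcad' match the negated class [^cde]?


Negated class [^cde] matches any char NOT in {c, d, e}
Scanning 'edcceeebcad':
  pos 0: 'e' -> no (excluded)
  pos 1: 'd' -> no (excluded)
  pos 2: 'c' -> no (excluded)
  pos 3: 'c' -> no (excluded)
  pos 4: 'e' -> no (excluded)
  pos 5: 'e' -> no (excluded)
  pos 6: 'e' -> no (excluded)
  pos 7: 'b' -> MATCH
  pos 8: 'c' -> no (excluded)
  pos 9: 'a' -> MATCH
  pos 10: 'd' -> no (excluded)
Total matches: 2

2


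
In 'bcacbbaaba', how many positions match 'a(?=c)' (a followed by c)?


Lookahead 'a(?=c)' matches 'a' only when followed by 'c'.
String: 'bcacbbaaba'
Checking each position where char is 'a':
  pos 2: 'a' -> MATCH (next='c')
  pos 6: 'a' -> no (next='a')
  pos 7: 'a' -> no (next='b')
Matching positions: [2]
Count: 1

1


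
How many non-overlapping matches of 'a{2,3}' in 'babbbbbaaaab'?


Pattern 'a{2,3}' matches between 2 and 3 consecutive a's (greedy).
String: 'babbbbbaaaab'
Finding runs of a's and applying greedy matching:
  Run at pos 1: 'a' (length 1)
  Run at pos 7: 'aaaa' (length 4)
Matches: ['aaa']
Count: 1

1


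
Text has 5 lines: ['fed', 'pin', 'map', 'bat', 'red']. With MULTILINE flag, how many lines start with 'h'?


With MULTILINE flag, ^ matches the start of each line.
Lines: ['fed', 'pin', 'map', 'bat', 'red']
Checking which lines start with 'h':
  Line 1: 'fed' -> no
  Line 2: 'pin' -> no
  Line 3: 'map' -> no
  Line 4: 'bat' -> no
  Line 5: 'red' -> no
Matching lines: []
Count: 0

0


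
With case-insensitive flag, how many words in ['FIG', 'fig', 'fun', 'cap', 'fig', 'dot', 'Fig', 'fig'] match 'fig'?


Case-insensitive matching: compare each word's lowercase form to 'fig'.
  'FIG' -> lower='fig' -> MATCH
  'fig' -> lower='fig' -> MATCH
  'fun' -> lower='fun' -> no
  'cap' -> lower='cap' -> no
  'fig' -> lower='fig' -> MATCH
  'dot' -> lower='dot' -> no
  'Fig' -> lower='fig' -> MATCH
  'fig' -> lower='fig' -> MATCH
Matches: ['FIG', 'fig', 'fig', 'Fig', 'fig']
Count: 5

5


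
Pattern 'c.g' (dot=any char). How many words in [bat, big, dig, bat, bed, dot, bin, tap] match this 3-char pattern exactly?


Pattern 'c.g' means: starts with 'c', any single char, ends with 'g'.
Checking each word (must be exactly 3 chars):
  'bat' (len=3): no
  'big' (len=3): no
  'dig' (len=3): no
  'bat' (len=3): no
  'bed' (len=3): no
  'dot' (len=3): no
  'bin' (len=3): no
  'tap' (len=3): no
Matching words: []
Total: 0

0


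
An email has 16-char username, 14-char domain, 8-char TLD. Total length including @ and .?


An email address has format: username@domain.tld
Username length: 16
'@' character: 1
Domain length: 14
'.' character: 1
TLD length: 8
Total = 16 + 1 + 14 + 1 + 8 = 40

40


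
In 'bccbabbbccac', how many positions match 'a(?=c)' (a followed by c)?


Lookahead 'a(?=c)' matches 'a' only when followed by 'c'.
String: 'bccbabbbccac'
Checking each position where char is 'a':
  pos 4: 'a' -> no (next='b')
  pos 10: 'a' -> MATCH (next='c')
Matching positions: [10]
Count: 1

1


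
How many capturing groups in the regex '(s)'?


To count capturing groups, count each '(' that starts a group.
Pattern: '(s)'
Walking through the pattern:
  Position 0: '(' -> group #1
Total capturing groups: 1

1


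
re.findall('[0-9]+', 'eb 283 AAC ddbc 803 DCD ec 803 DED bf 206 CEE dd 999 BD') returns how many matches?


Pattern '[0-9]+' finds one or more digits.
Text: 'eb 283 AAC ddbc 803 DCD ec 803 DED bf 206 CEE dd 999 BD'
Scanning for matches:
  Match 1: '283'
  Match 2: '803'
  Match 3: '803'
  Match 4: '206'
  Match 5: '999'
Total matches: 5

5


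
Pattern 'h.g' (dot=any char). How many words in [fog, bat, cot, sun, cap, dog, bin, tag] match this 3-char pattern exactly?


Pattern 'h.g' means: starts with 'h', any single char, ends with 'g'.
Checking each word (must be exactly 3 chars):
  'fog' (len=3): no
  'bat' (len=3): no
  'cot' (len=3): no
  'sun' (len=3): no
  'cap' (len=3): no
  'dog' (len=3): no
  'bin' (len=3): no
  'tag' (len=3): no
Matching words: []
Total: 0

0


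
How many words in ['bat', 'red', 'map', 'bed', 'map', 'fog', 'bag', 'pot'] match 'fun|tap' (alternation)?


Alternation 'fun|tap' matches either 'fun' or 'tap'.
Checking each word:
  'bat' -> no
  'red' -> no
  'map' -> no
  'bed' -> no
  'map' -> no
  'fog' -> no
  'bag' -> no
  'pot' -> no
Matches: []
Count: 0

0


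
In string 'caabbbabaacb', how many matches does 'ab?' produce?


Pattern 'ab?' matches 'a' optionally followed by 'b'.
String: 'caabbbabaacb'
Scanning left to right for 'a' then checking next char:
  Match 1: 'a' (a not followed by b)
  Match 2: 'ab' (a followed by b)
  Match 3: 'ab' (a followed by b)
  Match 4: 'a' (a not followed by b)
  Match 5: 'a' (a not followed by b)
Total matches: 5

5


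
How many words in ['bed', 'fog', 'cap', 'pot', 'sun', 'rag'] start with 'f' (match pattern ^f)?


Pattern ^f anchors to start of word. Check which words begin with 'f':
  'bed' -> no
  'fog' -> MATCH (starts with 'f')
  'cap' -> no
  'pot' -> no
  'sun' -> no
  'rag' -> no
Matching words: ['fog']
Count: 1

1


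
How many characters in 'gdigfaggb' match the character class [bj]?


Character class [bj] matches any of: {b, j}
Scanning string 'gdigfaggb' character by character:
  pos 0: 'g' -> no
  pos 1: 'd' -> no
  pos 2: 'i' -> no
  pos 3: 'g' -> no
  pos 4: 'f' -> no
  pos 5: 'a' -> no
  pos 6: 'g' -> no
  pos 7: 'g' -> no
  pos 8: 'b' -> MATCH
Total matches: 1

1


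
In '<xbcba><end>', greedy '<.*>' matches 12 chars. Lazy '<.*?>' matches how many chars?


Greedy '<.*>' tries to match as MUCH as possible.
Lazy '<.*?>' tries to match as LITTLE as possible.

String: '<xbcba><end>'
Greedy '<.*>' starts at first '<' and extends to the LAST '>': '<xbcba><end>' (12 chars)
Lazy '<.*?>' starts at first '<' and stops at the FIRST '>': '<xbcba>' (7 chars)

7


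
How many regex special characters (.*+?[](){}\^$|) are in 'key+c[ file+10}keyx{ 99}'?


Regex special characters are: . * + ? [ ] ( ) { } \ ^ $ |
Scanning 'key+c[ file+10}keyx{ 99}':
  pos 3: '+' -> SPECIAL
  pos 5: '[' -> SPECIAL
  pos 11: '+' -> SPECIAL
  pos 14: '}' -> SPECIAL
  pos 19: '{' -> SPECIAL
  pos 23: '}' -> SPECIAL
Special chars found: ['+', '[', '+', '}', '{', '}']
Total: 6

6


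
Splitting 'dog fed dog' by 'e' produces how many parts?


Splitting by 'e' breaks the string at each occurrence of the separator.
Text: 'dog fed dog'
Parts after split:
  Part 1: 'dog f'
  Part 2: 'd dog'
Total parts: 2

2


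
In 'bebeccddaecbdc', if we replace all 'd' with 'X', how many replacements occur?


re.sub('d', 'X', text) replaces every occurrence of 'd' with 'X'.
Text: 'bebeccddaecbdc'
Scanning for 'd':
  pos 6: 'd' -> replacement #1
  pos 7: 'd' -> replacement #2
  pos 12: 'd' -> replacement #3
Total replacements: 3

3


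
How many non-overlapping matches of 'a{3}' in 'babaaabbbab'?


Pattern 'a{3}' matches exactly 3 consecutive a's (greedy, non-overlapping).
String: 'babaaabbbab'
Scanning for runs of a's:
  Run at pos 1: 'a' (length 1) -> 0 match(es)
  Run at pos 3: 'aaa' (length 3) -> 1 match(es)
  Run at pos 9: 'a' (length 1) -> 0 match(es)
Matches found: ['aaa']
Total: 1

1


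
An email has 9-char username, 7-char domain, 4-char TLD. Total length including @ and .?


An email address has format: username@domain.tld
Username length: 9
'@' character: 1
Domain length: 7
'.' character: 1
TLD length: 4
Total = 9 + 1 + 7 + 1 + 4 = 22

22


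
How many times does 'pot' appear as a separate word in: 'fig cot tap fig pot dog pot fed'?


Scanning each word for exact match 'pot':
  Word 1: 'fig' -> no
  Word 2: 'cot' -> no
  Word 3: 'tap' -> no
  Word 4: 'fig' -> no
  Word 5: 'pot' -> MATCH
  Word 6: 'dog' -> no
  Word 7: 'pot' -> MATCH
  Word 8: 'fed' -> no
Total matches: 2

2


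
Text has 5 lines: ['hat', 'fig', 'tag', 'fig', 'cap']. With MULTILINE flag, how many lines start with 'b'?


With MULTILINE flag, ^ matches the start of each line.
Lines: ['hat', 'fig', 'tag', 'fig', 'cap']
Checking which lines start with 'b':
  Line 1: 'hat' -> no
  Line 2: 'fig' -> no
  Line 3: 'tag' -> no
  Line 4: 'fig' -> no
  Line 5: 'cap' -> no
Matching lines: []
Count: 0

0


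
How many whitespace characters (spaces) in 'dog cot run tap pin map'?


\s matches whitespace characters (spaces, tabs, etc.).
Text: 'dog cot run tap pin map'
This text has 6 words separated by spaces.
Number of spaces = number of words - 1 = 6 - 1 = 5

5


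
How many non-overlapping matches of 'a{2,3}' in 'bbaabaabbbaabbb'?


Pattern 'a{2,3}' matches between 2 and 3 consecutive a's (greedy).
String: 'bbaabaabbbaabbb'
Finding runs of a's and applying greedy matching:
  Run at pos 2: 'aa' (length 2)
  Run at pos 5: 'aa' (length 2)
  Run at pos 10: 'aa' (length 2)
Matches: ['aa', 'aa', 'aa']
Count: 3

3


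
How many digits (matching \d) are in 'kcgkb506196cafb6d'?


\d matches any digit 0-9.
Scanning 'kcgkb506196cafb6d':
  pos 5: '5' -> DIGIT
  pos 6: '0' -> DIGIT
  pos 7: '6' -> DIGIT
  pos 8: '1' -> DIGIT
  pos 9: '9' -> DIGIT
  pos 10: '6' -> DIGIT
  pos 15: '6' -> DIGIT
Digits found: ['5', '0', '6', '1', '9', '6', '6']
Total: 7

7


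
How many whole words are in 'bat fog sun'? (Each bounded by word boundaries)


Word boundaries (\b) mark the start/end of each word.
Text: 'bat fog sun'
Splitting by whitespace:
  Word 1: 'bat'
  Word 2: 'fog'
  Word 3: 'sun'
Total whole words: 3

3


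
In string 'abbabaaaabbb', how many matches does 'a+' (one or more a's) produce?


Pattern 'a+' matches one or more consecutive a's.
String: 'abbabaaaabbb'
Scanning for runs of a:
  Match 1: 'a' (length 1)
  Match 2: 'a' (length 1)
  Match 3: 'aaaa' (length 4)
Total matches: 3

3


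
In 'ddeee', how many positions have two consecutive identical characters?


Looking for consecutive identical characters in 'ddeee':
  pos 0-1: 'd' vs 'd' -> MATCH ('dd')
  pos 1-2: 'd' vs 'e' -> different
  pos 2-3: 'e' vs 'e' -> MATCH ('ee')
  pos 3-4: 'e' vs 'e' -> MATCH ('ee')
Consecutive identical pairs: ['dd', 'ee', 'ee']
Count: 3

3


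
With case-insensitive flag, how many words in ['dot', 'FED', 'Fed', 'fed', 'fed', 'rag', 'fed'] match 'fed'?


Case-insensitive matching: compare each word's lowercase form to 'fed'.
  'dot' -> lower='dot' -> no
  'FED' -> lower='fed' -> MATCH
  'Fed' -> lower='fed' -> MATCH
  'fed' -> lower='fed' -> MATCH
  'fed' -> lower='fed' -> MATCH
  'rag' -> lower='rag' -> no
  'fed' -> lower='fed' -> MATCH
Matches: ['FED', 'Fed', 'fed', 'fed', 'fed']
Count: 5

5


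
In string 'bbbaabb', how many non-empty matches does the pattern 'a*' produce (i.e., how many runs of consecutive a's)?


Pattern 'a*' matches zero or more a's. We want non-empty runs of consecutive a's.
String: 'bbbaabb'
Walking through the string to find runs of a's:
  Run 1: positions 3-4 -> 'aa'
Non-empty runs found: ['aa']
Count: 1

1


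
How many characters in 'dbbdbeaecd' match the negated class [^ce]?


Negated class [^ce] matches any char NOT in {c, e}
Scanning 'dbbdbeaecd':
  pos 0: 'd' -> MATCH
  pos 1: 'b' -> MATCH
  pos 2: 'b' -> MATCH
  pos 3: 'd' -> MATCH
  pos 4: 'b' -> MATCH
  pos 5: 'e' -> no (excluded)
  pos 6: 'a' -> MATCH
  pos 7: 'e' -> no (excluded)
  pos 8: 'c' -> no (excluded)
  pos 9: 'd' -> MATCH
Total matches: 7

7


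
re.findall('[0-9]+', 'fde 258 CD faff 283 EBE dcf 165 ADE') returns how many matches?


Pattern '[0-9]+' finds one or more digits.
Text: 'fde 258 CD faff 283 EBE dcf 165 ADE'
Scanning for matches:
  Match 1: '258'
  Match 2: '283'
  Match 3: '165'
Total matches: 3

3


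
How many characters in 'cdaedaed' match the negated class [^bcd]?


Negated class [^bcd] matches any char NOT in {b, c, d}
Scanning 'cdaedaed':
  pos 0: 'c' -> no (excluded)
  pos 1: 'd' -> no (excluded)
  pos 2: 'a' -> MATCH
  pos 3: 'e' -> MATCH
  pos 4: 'd' -> no (excluded)
  pos 5: 'a' -> MATCH
  pos 6: 'e' -> MATCH
  pos 7: 'd' -> no (excluded)
Total matches: 4

4


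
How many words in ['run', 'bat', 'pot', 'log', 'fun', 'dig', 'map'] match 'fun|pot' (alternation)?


Alternation 'fun|pot' matches either 'fun' or 'pot'.
Checking each word:
  'run' -> no
  'bat' -> no
  'pot' -> MATCH
  'log' -> no
  'fun' -> MATCH
  'dig' -> no
  'map' -> no
Matches: ['pot', 'fun']
Count: 2

2


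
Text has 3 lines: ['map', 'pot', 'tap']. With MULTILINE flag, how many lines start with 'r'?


With MULTILINE flag, ^ matches the start of each line.
Lines: ['map', 'pot', 'tap']
Checking which lines start with 'r':
  Line 1: 'map' -> no
  Line 2: 'pot' -> no
  Line 3: 'tap' -> no
Matching lines: []
Count: 0

0


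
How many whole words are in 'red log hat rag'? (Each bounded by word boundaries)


Word boundaries (\b) mark the start/end of each word.
Text: 'red log hat rag'
Splitting by whitespace:
  Word 1: 'red'
  Word 2: 'log'
  Word 3: 'hat'
  Word 4: 'rag'
Total whole words: 4

4


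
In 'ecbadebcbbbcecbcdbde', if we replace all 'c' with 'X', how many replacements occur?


re.sub('c', 'X', text) replaces every occurrence of 'c' with 'X'.
Text: 'ecbadebcbbbcecbcdbde'
Scanning for 'c':
  pos 1: 'c' -> replacement #1
  pos 7: 'c' -> replacement #2
  pos 11: 'c' -> replacement #3
  pos 13: 'c' -> replacement #4
  pos 15: 'c' -> replacement #5
Total replacements: 5

5


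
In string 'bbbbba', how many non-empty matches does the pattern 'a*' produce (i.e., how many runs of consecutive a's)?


Pattern 'a*' matches zero or more a's. We want non-empty runs of consecutive a's.
String: 'bbbbba'
Walking through the string to find runs of a's:
  Run 1: positions 5-5 -> 'a'
Non-empty runs found: ['a']
Count: 1

1


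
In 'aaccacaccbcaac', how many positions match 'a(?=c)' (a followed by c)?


Lookahead 'a(?=c)' matches 'a' only when followed by 'c'.
String: 'aaccacaccbcaac'
Checking each position where char is 'a':
  pos 0: 'a' -> no (next='a')
  pos 1: 'a' -> MATCH (next='c')
  pos 4: 'a' -> MATCH (next='c')
  pos 6: 'a' -> MATCH (next='c')
  pos 11: 'a' -> no (next='a')
  pos 12: 'a' -> MATCH (next='c')
Matching positions: [1, 4, 6, 12]
Count: 4

4


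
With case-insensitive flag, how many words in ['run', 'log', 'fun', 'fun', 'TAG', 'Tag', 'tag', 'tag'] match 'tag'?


Case-insensitive matching: compare each word's lowercase form to 'tag'.
  'run' -> lower='run' -> no
  'log' -> lower='log' -> no
  'fun' -> lower='fun' -> no
  'fun' -> lower='fun' -> no
  'TAG' -> lower='tag' -> MATCH
  'Tag' -> lower='tag' -> MATCH
  'tag' -> lower='tag' -> MATCH
  'tag' -> lower='tag' -> MATCH
Matches: ['TAG', 'Tag', 'tag', 'tag']
Count: 4

4


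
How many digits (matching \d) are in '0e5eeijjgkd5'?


\d matches any digit 0-9.
Scanning '0e5eeijjgkd5':
  pos 0: '0' -> DIGIT
  pos 2: '5' -> DIGIT
  pos 11: '5' -> DIGIT
Digits found: ['0', '5', '5']
Total: 3

3


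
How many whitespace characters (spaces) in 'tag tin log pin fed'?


\s matches whitespace characters (spaces, tabs, etc.).
Text: 'tag tin log pin fed'
This text has 5 words separated by spaces.
Number of spaces = number of words - 1 = 5 - 1 = 4

4


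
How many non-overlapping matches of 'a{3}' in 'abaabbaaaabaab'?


Pattern 'a{3}' matches exactly 3 consecutive a's (greedy, non-overlapping).
String: 'abaabbaaaabaab'
Scanning for runs of a's:
  Run at pos 0: 'a' (length 1) -> 0 match(es)
  Run at pos 2: 'aa' (length 2) -> 0 match(es)
  Run at pos 6: 'aaaa' (length 4) -> 1 match(es)
  Run at pos 11: 'aa' (length 2) -> 0 match(es)
Matches found: ['aaa']
Total: 1

1


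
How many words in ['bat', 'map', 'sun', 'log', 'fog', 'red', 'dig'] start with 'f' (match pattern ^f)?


Pattern ^f anchors to start of word. Check which words begin with 'f':
  'bat' -> no
  'map' -> no
  'sun' -> no
  'log' -> no
  'fog' -> MATCH (starts with 'f')
  'red' -> no
  'dig' -> no
Matching words: ['fog']
Count: 1

1


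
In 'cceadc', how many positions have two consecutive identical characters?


Looking for consecutive identical characters in 'cceadc':
  pos 0-1: 'c' vs 'c' -> MATCH ('cc')
  pos 1-2: 'c' vs 'e' -> different
  pos 2-3: 'e' vs 'a' -> different
  pos 3-4: 'a' vs 'd' -> different
  pos 4-5: 'd' vs 'c' -> different
Consecutive identical pairs: ['cc']
Count: 1

1


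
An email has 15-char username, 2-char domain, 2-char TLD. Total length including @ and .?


An email address has format: username@domain.tld
Username length: 15
'@' character: 1
Domain length: 2
'.' character: 1
TLD length: 2
Total = 15 + 1 + 2 + 1 + 2 = 21

21


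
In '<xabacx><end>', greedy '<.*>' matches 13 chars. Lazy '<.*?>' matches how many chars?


Greedy '<.*>' tries to match as MUCH as possible.
Lazy '<.*?>' tries to match as LITTLE as possible.

String: '<xabacx><end>'
Greedy '<.*>' starts at first '<' and extends to the LAST '>': '<xabacx><end>' (13 chars)
Lazy '<.*?>' starts at first '<' and stops at the FIRST '>': '<xabacx>' (8 chars)

8


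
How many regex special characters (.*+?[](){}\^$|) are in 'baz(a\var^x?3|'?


Regex special characters are: . * + ? [ ] ( ) { } \ ^ $ |
Scanning 'baz(a\var^x?3|':
  pos 3: '(' -> SPECIAL
  pos 5: '\' -> SPECIAL
  pos 9: '^' -> SPECIAL
  pos 11: '?' -> SPECIAL
  pos 13: '|' -> SPECIAL
Special chars found: ['(', '\\', '^', '?', '|']
Total: 5

5


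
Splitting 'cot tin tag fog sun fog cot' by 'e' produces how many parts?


Splitting by 'e' breaks the string at each occurrence of the separator.
Text: 'cot tin tag fog sun fog cot'
Parts after split:
  Part 1: 'cot tin tag fog sun fog cot'
Total parts: 1

1


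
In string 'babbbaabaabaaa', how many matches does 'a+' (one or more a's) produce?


Pattern 'a+' matches one or more consecutive a's.
String: 'babbbaabaabaaa'
Scanning for runs of a:
  Match 1: 'a' (length 1)
  Match 2: 'aa' (length 2)
  Match 3: 'aa' (length 2)
  Match 4: 'aaa' (length 3)
Total matches: 4

4


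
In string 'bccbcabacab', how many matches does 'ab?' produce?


Pattern 'ab?' matches 'a' optionally followed by 'b'.
String: 'bccbcabacab'
Scanning left to right for 'a' then checking next char:
  Match 1: 'ab' (a followed by b)
  Match 2: 'a' (a not followed by b)
  Match 3: 'ab' (a followed by b)
Total matches: 3

3


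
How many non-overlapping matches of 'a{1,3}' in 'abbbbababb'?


Pattern 'a{1,3}' matches between 1 and 3 consecutive a's (greedy).
String: 'abbbbababb'
Finding runs of a's and applying greedy matching:
  Run at pos 0: 'a' (length 1)
  Run at pos 5: 'a' (length 1)
  Run at pos 7: 'a' (length 1)
Matches: ['a', 'a', 'a']
Count: 3

3


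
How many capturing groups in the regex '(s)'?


To count capturing groups, count each '(' that starts a group.
Pattern: '(s)'
Walking through the pattern:
  Position 0: '(' -> group #1
Total capturing groups: 1

1


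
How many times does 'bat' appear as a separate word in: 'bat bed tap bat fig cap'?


Scanning each word for exact match 'bat':
  Word 1: 'bat' -> MATCH
  Word 2: 'bed' -> no
  Word 3: 'tap' -> no
  Word 4: 'bat' -> MATCH
  Word 5: 'fig' -> no
  Word 6: 'cap' -> no
Total matches: 2

2


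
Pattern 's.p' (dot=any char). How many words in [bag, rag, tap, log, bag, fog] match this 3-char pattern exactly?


Pattern 's.p' means: starts with 's', any single char, ends with 'p'.
Checking each word (must be exactly 3 chars):
  'bag' (len=3): no
  'rag' (len=3): no
  'tap' (len=3): no
  'log' (len=3): no
  'bag' (len=3): no
  'fog' (len=3): no
Matching words: []
Total: 0

0


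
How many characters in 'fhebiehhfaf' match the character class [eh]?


Character class [eh] matches any of: {e, h}
Scanning string 'fhebiehhfaf' character by character:
  pos 0: 'f' -> no
  pos 1: 'h' -> MATCH
  pos 2: 'e' -> MATCH
  pos 3: 'b' -> no
  pos 4: 'i' -> no
  pos 5: 'e' -> MATCH
  pos 6: 'h' -> MATCH
  pos 7: 'h' -> MATCH
  pos 8: 'f' -> no
  pos 9: 'a' -> no
  pos 10: 'f' -> no
Total matches: 5

5


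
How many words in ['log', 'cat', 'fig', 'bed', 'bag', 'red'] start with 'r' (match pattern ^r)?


Pattern ^r anchors to start of word. Check which words begin with 'r':
  'log' -> no
  'cat' -> no
  'fig' -> no
  'bed' -> no
  'bag' -> no
  'red' -> MATCH (starts with 'r')
Matching words: ['red']
Count: 1

1


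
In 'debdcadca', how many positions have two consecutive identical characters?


Looking for consecutive identical characters in 'debdcadca':
  pos 0-1: 'd' vs 'e' -> different
  pos 1-2: 'e' vs 'b' -> different
  pos 2-3: 'b' vs 'd' -> different
  pos 3-4: 'd' vs 'c' -> different
  pos 4-5: 'c' vs 'a' -> different
  pos 5-6: 'a' vs 'd' -> different
  pos 6-7: 'd' vs 'c' -> different
  pos 7-8: 'c' vs 'a' -> different
Consecutive identical pairs: []
Count: 0

0


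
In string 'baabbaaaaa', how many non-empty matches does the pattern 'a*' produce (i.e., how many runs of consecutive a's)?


Pattern 'a*' matches zero or more a's. We want non-empty runs of consecutive a's.
String: 'baabbaaaaa'
Walking through the string to find runs of a's:
  Run 1: positions 1-2 -> 'aa'
  Run 2: positions 5-9 -> 'aaaaa'
Non-empty runs found: ['aa', 'aaaaa']
Count: 2

2


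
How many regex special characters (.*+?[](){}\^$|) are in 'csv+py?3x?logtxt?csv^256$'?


Regex special characters are: . * + ? [ ] ( ) { } \ ^ $ |
Scanning 'csv+py?3x?logtxt?csv^256$':
  pos 3: '+' -> SPECIAL
  pos 6: '?' -> SPECIAL
  pos 9: '?' -> SPECIAL
  pos 16: '?' -> SPECIAL
  pos 20: '^' -> SPECIAL
  pos 24: '$' -> SPECIAL
Special chars found: ['+', '?', '?', '?', '^', '$']
Total: 6

6


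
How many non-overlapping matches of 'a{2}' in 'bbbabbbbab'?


Pattern 'a{2}' matches exactly 2 consecutive a's (greedy, non-overlapping).
String: 'bbbabbbbab'
Scanning for runs of a's:
  Run at pos 3: 'a' (length 1) -> 0 match(es)
  Run at pos 8: 'a' (length 1) -> 0 match(es)
Matches found: []
Total: 0

0


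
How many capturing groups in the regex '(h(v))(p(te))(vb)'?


To count capturing groups, count each '(' that starts a group.
Pattern: '(h(v))(p(te))(vb)'
Walking through the pattern:
  Position 0: '(' -> group #1
  Position 2: '(' -> group #2
  Position 6: '(' -> group #3
  Position 8: '(' -> group #4
  Position 13: '(' -> group #5
Total capturing groups: 5

5


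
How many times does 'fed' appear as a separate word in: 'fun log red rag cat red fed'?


Scanning each word for exact match 'fed':
  Word 1: 'fun' -> no
  Word 2: 'log' -> no
  Word 3: 'red' -> no
  Word 4: 'rag' -> no
  Word 5: 'cat' -> no
  Word 6: 'red' -> no
  Word 7: 'fed' -> MATCH
Total matches: 1

1


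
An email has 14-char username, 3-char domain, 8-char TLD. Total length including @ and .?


An email address has format: username@domain.tld
Username length: 14
'@' character: 1
Domain length: 3
'.' character: 1
TLD length: 8
Total = 14 + 1 + 3 + 1 + 8 = 27

27
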